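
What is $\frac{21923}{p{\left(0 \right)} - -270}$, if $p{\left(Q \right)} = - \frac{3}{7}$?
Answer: $\frac{153461}{1887} \approx 81.325$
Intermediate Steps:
$p{\left(Q \right)} = - \frac{3}{7}$ ($p{\left(Q \right)} = \left(-3\right) \frac{1}{7} = - \frac{3}{7}$)
$\frac{21923}{p{\left(0 \right)} - -270} = \frac{21923}{- \frac{3}{7} - -270} = \frac{21923}{- \frac{3}{7} + 270} = \frac{21923}{\frac{1887}{7}} = 21923 \cdot \frac{7}{1887} = \frac{153461}{1887}$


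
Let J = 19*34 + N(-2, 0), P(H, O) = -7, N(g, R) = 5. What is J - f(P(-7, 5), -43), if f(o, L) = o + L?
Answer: 701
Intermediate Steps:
f(o, L) = L + o
J = 651 (J = 19*34 + 5 = 646 + 5 = 651)
J - f(P(-7, 5), -43) = 651 - (-43 - 7) = 651 - 1*(-50) = 651 + 50 = 701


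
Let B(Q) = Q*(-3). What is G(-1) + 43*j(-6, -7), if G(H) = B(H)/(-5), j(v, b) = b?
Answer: -1508/5 ≈ -301.60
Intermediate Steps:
B(Q) = -3*Q
G(H) = 3*H/5 (G(H) = -3*H/(-5) = -3*H*(-1/5) = 3*H/5)
G(-1) + 43*j(-6, -7) = (3/5)*(-1) + 43*(-7) = -3/5 - 301 = -1508/5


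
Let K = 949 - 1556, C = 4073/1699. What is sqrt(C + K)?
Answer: 2*I*sqrt(436311695)/1699 ≈ 24.589*I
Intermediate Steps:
C = 4073/1699 (C = 4073*(1/1699) = 4073/1699 ≈ 2.3973)
K = -607
sqrt(C + K) = sqrt(4073/1699 - 607) = sqrt(-1027220/1699) = 2*I*sqrt(436311695)/1699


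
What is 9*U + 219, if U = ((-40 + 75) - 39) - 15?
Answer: 48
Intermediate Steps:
U = -19 (U = (35 - 39) - 15 = -4 - 15 = -19)
9*U + 219 = 9*(-19) + 219 = -171 + 219 = 48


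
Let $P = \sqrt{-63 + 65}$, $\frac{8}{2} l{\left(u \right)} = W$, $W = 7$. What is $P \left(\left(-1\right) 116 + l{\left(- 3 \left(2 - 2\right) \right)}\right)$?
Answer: $- \frac{457 \sqrt{2}}{4} \approx -161.57$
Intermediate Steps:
$l{\left(u \right)} = \frac{7}{4}$ ($l{\left(u \right)} = \frac{1}{4} \cdot 7 = \frac{7}{4}$)
$P = \sqrt{2} \approx 1.4142$
$P \left(\left(-1\right) 116 + l{\left(- 3 \left(2 - 2\right) \right)}\right) = \sqrt{2} \left(\left(-1\right) 116 + \frac{7}{4}\right) = \sqrt{2} \left(-116 + \frac{7}{4}\right) = \sqrt{2} \left(- \frac{457}{4}\right) = - \frac{457 \sqrt{2}}{4}$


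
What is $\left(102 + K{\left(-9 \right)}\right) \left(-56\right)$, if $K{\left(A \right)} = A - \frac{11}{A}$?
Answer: $- \frac{47488}{9} \approx -5276.4$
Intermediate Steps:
$\left(102 + K{\left(-9 \right)}\right) \left(-56\right) = \left(102 - \left(9 + \frac{11}{-9}\right)\right) \left(-56\right) = \left(102 - \frac{70}{9}\right) \left(-56\right) = \frac{848}{9} \left(-56\right) = - \frac{47488}{9}$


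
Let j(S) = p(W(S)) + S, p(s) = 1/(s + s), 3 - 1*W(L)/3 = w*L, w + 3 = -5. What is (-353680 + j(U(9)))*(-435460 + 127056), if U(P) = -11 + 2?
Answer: 22579374341894/207 ≈ 1.0908e+11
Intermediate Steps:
w = -8 (w = -3 - 5 = -8)
W(L) = 9 + 24*L (W(L) = 9 - (-24)*L = 9 + 24*L)
U(P) = -9
p(s) = 1/(2*s)
j(S) = S + 1/(2*(9 + 24*S)) (j(S) = 1/(2*(9 + 24*S)) + S = S + 1/(2*(9 + 24*S)))
(-353680 + j(U(9)))*(-435460 + 127056) = (-353680 + (1 + 18*(-9) + 48*(-9)**2)/(6*(3 + 8*(-9))))*(-435460 + 127056) = (-353680 + (1 - 162 + 48*81)/(6*(3 - 72)))*(-308404) = (-353680 + (1/6)*(1 - 162 + 3888)/(-69))*(-308404) = (-353680 + (1/6)*(-1/69)*3727)*(-308404) = (-353680 - 3727/414)*(-308404) = -146427247/414*(-308404) = 22579374341894/207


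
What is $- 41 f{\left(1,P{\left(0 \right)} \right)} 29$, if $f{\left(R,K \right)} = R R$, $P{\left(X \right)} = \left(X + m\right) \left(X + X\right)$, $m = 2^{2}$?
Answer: $-1189$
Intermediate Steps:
$m = 4$
$P{\left(X \right)} = 2 X \left(4 + X\right)$ ($P{\left(X \right)} = \left(X + 4\right) \left(X + X\right) = \left(4 + X\right) 2 X = 2 X \left(4 + X\right)$)
$f{\left(R,K \right)} = R^{2}$
$- 41 f{\left(1,P{\left(0 \right)} \right)} 29 = - 41 \cdot 1^{2} \cdot 29 = \left(-41\right) 1 \cdot 29 = \left(-41\right) 29 = -1189$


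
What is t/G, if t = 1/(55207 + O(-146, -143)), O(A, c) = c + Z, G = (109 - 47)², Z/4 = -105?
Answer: 1/210051536 ≈ 4.7607e-9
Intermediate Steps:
Z = -420 (Z = 4*(-105) = -420)
G = 3844 (G = 62² = 3844)
O(A, c) = -420 + c (O(A, c) = c - 420 = -420 + c)
t = 1/54644 (t = 1/(55207 + (-420 - 143)) = 1/(55207 - 563) = 1/54644 ≈ 1.8300e-5)
t/G = (1/54644)/3844 = (1/54644)*(1/3844) = 1/210051536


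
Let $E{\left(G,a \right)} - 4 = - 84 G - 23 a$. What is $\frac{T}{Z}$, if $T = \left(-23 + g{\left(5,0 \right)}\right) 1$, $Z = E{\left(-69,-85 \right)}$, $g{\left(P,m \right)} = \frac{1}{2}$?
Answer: $- \frac{3}{1034} \approx -0.0029014$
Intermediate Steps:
$g{\left(P,m \right)} = \frac{1}{2}$
$E{\left(G,a \right)} = 4 - 84 G - 23 a$ ($E{\left(G,a \right)} = 4 - \left(23 a + 84 G\right) = 4 - 84 G - 23 a$)
$Z = 7755$ ($Z = 4 - -5796 - -1955 = 4 + 5796 + 1955 = 7755$)
$T = - \frac{45}{2}$ ($T = \left(-23 + \frac{1}{2}\right) 1 = \left(- \frac{45}{2}\right) 1 = - \frac{45}{2} \approx -22.5$)
$\frac{T}{Z} = - \frac{45}{2 \cdot 7755} = \left(- \frac{45}{2}\right) \frac{1}{7755} = - \frac{3}{1034}$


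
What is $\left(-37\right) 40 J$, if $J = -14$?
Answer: $20720$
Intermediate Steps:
$\left(-37\right) 40 J = \left(-37\right) 40 \left(-14\right) = \left(-1480\right) \left(-14\right) = 20720$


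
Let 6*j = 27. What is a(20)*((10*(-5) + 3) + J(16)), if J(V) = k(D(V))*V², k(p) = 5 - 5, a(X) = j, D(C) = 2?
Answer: -423/2 ≈ -211.50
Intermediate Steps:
j = 9/2 (j = (⅙)*27 = 9/2 ≈ 4.5000)
a(X) = 9/2
k(p) = 0
J(V) = 0 (J(V) = 0*V² = 0)
a(20)*((10*(-5) + 3) + J(16)) = 9*((10*(-5) + 3) + 0)/2 = 9*((-50 + 3) + 0)/2 = 9*(-47 + 0)/2 = (9/2)*(-47) = -423/2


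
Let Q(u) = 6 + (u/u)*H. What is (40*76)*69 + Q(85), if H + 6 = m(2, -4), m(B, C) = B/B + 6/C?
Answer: 419519/2 ≈ 2.0976e+5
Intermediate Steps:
m(B, C) = 1 + 6/C
H = -13/2 (H = -6 + (6 - 4)/(-4) = -6 - 1/4*2 = -6 - 1/2 = -13/2 ≈ -6.5000)
Q(u) = -1/2 (Q(u) = 6 + (u/u)*(-13/2) = 6 + 1*(-13/2) = 6 - 13/2 = -1/2)
(40*76)*69 + Q(85) = (40*76)*69 - 1/2 = 3040*69 - 1/2 = 209760 - 1/2 = 419519/2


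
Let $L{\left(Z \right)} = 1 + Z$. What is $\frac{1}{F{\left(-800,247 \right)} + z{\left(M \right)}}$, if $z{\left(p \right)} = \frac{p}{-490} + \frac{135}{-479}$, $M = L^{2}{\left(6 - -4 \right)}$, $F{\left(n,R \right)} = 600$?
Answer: $\frac{234710}{140701891} \approx 0.0016681$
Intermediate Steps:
$M = 121$ ($M = \left(1 + \left(6 - -4\right)\right)^{2} = \left(1 + \left(6 + 4\right)\right)^{2} = \left(1 + 10\right)^{2} = 11^{2} = 121$)
$z{\left(p \right)} = - \frac{135}{479} - \frac{p}{490}$ ($z{\left(p \right)} = p \left(- \frac{1}{490}\right) + 135 \left(- \frac{1}{479}\right) = - \frac{p}{490} - \frac{135}{479} = - \frac{135}{479} - \frac{p}{490}$)
$\frac{1}{F{\left(-800,247 \right)} + z{\left(M \right)}} = \frac{1}{600 - \frac{124109}{234710}} = \frac{1}{\frac{140701891}{234710}} = \frac{234710}{140701891}$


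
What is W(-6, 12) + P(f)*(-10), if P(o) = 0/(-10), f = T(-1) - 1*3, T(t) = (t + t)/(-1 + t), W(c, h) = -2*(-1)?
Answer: 2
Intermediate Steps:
W(c, h) = 2
T(t) = 2*t/(-1 + t) (T(t) = (2*t)/(-1 + t) = 2*t/(-1 + t))
f = -2 (f = 2*(-1)/(-1 - 1) - 1*3 = 2*(-1)/(-2) - 3 = 2*(-1)*(-1/2) - 3 = 1 - 3 = -2)
P(o) = 0 (P(o) = 0*(-1/10) = 0)
W(-6, 12) + P(f)*(-10) = 2 + 0*(-10) = 2 + 0 = 2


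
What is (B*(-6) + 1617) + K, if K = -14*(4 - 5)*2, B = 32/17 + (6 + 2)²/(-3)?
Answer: 29949/17 ≈ 1761.7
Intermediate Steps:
B = -992/51 (B = 32*(1/17) + 8²*(-⅓) = 32/17 + 64*(-⅓) = 32/17 - 64/3 = -992/51 ≈ -19.451)
K = 28 (K = -14*(-1)*2 = 14*2 = 28)
(B*(-6) + 1617) + K = (-992/51*(-6) + 1617) + 28 = (1984/17 + 1617) + 28 = 29473/17 + 28 = 29949/17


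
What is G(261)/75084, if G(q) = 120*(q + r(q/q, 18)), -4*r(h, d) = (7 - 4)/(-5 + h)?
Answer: 20895/50056 ≈ 0.41743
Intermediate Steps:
r(h, d) = -3/(4*(-5 + h)) (r(h, d) = -(7 - 4)/(4*(-5 + h)) = -3/(4*(-5 + h)))
G(q) = 45/2 + 120*q (G(q) = 120*(q - 3/(-20 + 4*(q/q))) = 120*(q - 3/(-20 + 4*1)) = 120*(q - 3/(-20 + 4)) = 120*(q - 3/(-16)) = 120*(q - 3*(-1/16)) = 120*(q + 3/16) = 120*(3/16 + q) = 45/2 + 120*q)
G(261)/75084 = (45/2 + 120*261)/75084 = (45/2 + 31320)*(1/75084) = (62685/2)*(1/75084) = 20895/50056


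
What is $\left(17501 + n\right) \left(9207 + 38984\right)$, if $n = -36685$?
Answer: $-924496144$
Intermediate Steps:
$\left(17501 + n\right) \left(9207 + 38984\right) = \left(17501 - 36685\right) \left(9207 + 38984\right) = \left(-19184\right) 48191 = -924496144$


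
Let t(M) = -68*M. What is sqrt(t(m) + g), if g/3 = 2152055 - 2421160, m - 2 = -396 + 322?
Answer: I*sqrt(802419) ≈ 895.78*I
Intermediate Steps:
m = -72 (m = 2 + (-396 + 322) = 2 - 74 = -72)
g = -807315 (g = 3*(2152055 - 2421160) = 3*(-269105) = -807315)
sqrt(t(m) + g) = sqrt(-68*(-72) - 807315) = sqrt(4896 - 807315) = sqrt(-802419) = I*sqrt(802419)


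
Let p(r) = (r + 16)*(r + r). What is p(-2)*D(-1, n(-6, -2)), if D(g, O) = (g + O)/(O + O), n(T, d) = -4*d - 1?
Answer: -24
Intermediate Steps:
n(T, d) = -1 - 4*d
D(g, O) = (O + g)/(2*O) (D(g, O) = (O + g)/((2*O)) = (O + g)*(1/(2*O)) = (O + g)/(2*O))
p(r) = 2*r*(16 + r) (p(r) = (16 + r)*(2*r) = 2*r*(16 + r))
p(-2)*D(-1, n(-6, -2)) = (2*(-2)*(16 - 2))*(((-1 - 4*(-2)) - 1)/(2*(-1 - 4*(-2)))) = (2*(-2)*14)*(((-1 + 8) - 1)/(2*(-1 + 8))) = -28*(7 - 1)/7 = -28*6/7 = -56*3/7 = -24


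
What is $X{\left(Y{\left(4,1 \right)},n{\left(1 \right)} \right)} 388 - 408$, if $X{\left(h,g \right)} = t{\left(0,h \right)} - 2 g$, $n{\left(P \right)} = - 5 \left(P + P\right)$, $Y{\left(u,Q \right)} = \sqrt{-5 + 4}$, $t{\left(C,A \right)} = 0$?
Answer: $7352$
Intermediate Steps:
$Y{\left(u,Q \right)} = i$ ($Y{\left(u,Q \right)} = \sqrt{-1} = i$)
$n{\left(P \right)} = - 10 P$ ($n{\left(P \right)} = - 5 \cdot 2 P = - 10 P$)
$X{\left(h,g \right)} = - 2 g$ ($X{\left(h,g \right)} = 0 - 2 g = - 2 g$)
$X{\left(Y{\left(4,1 \right)},n{\left(1 \right)} \right)} 388 - 408 = - 2 \left(\left(-10\right) 1\right) 388 - 408 = \left(-2\right) \left(-10\right) 388 - 408 = 20 \cdot 388 - 408 = 7760 - 408 = 7352$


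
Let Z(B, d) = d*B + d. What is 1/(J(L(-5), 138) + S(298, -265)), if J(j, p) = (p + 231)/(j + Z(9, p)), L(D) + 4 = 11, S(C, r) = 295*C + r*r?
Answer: 1387/219333614 ≈ 6.3237e-6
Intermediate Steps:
S(C, r) = r² + 295*C (S(C, r) = 295*C + r² = r² + 295*C)
L(D) = 7 (L(D) = -4 + 11 = 7)
Z(B, d) = d + B*d (Z(B, d) = B*d + d = d + B*d)
J(j, p) = (231 + p)/(j + 10*p) (J(j, p) = (p + 231)/(j + p*(1 + 9)) = (231 + p)/(j + p*10) = (231 + p)/(j + 10*p))
1/(J(L(-5), 138) + S(298, -265)) = 1/((231 + 138)/(7 + 10*138) + ((-265)² + 295*298)) = 1/(369/(7 + 1380) + (70225 + 87910)) = 1/(369/1387 + 158135) = 1/(219333614/1387) = 1387/219333614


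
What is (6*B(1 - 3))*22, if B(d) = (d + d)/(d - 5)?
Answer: 528/7 ≈ 75.429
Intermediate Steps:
B(d) = 2*d/(-5 + d) (B(d) = (2*d)/(-5 + d) = 2*d/(-5 + d))
(6*B(1 - 3))*22 = (6*(2*(1 - 3)/(-5 + (1 - 3))))*22 = (6*(2*(-2)/(-5 - 2)))*22 = (6*(2*(-2)/(-7)))*22 = (6*(2*(-2)*(-⅐)))*22 = (6*(4/7))*22 = (24/7)*22 = 528/7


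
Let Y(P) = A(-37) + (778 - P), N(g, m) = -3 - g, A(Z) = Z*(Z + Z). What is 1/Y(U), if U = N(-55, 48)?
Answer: 1/3464 ≈ 0.00028868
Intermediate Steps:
A(Z) = 2*Z**2 (A(Z) = Z*(2*Z) = 2*Z**2)
U = 52 (U = -3 - 1*(-55) = -3 + 55 = 52)
Y(P) = 3516 - P (Y(P) = 2*(-37)**2 + (778 - P) = 2*1369 + (778 - P) = 2738 + (778 - P) = 3516 - P)
1/Y(U) = 1/(3516 - 1*52) = 1/(3516 - 52) = 1/3464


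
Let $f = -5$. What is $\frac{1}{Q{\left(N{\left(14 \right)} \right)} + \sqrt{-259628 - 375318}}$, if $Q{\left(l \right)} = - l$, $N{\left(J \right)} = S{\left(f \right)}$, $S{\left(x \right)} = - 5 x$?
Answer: $- \frac{25}{635571} - \frac{i \sqrt{634946}}{635571} \approx -3.9335 \cdot 10^{-5} - 0.0012537 i$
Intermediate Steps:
$N{\left(J \right)} = 25$ ($N{\left(J \right)} = \left(-5\right) \left(-5\right) = 25$)
$\frac{1}{Q{\left(N{\left(14 \right)} \right)} + \sqrt{-259628 - 375318}} = \frac{1}{\left(-1\right) 25 + \sqrt{-259628 - 375318}} = \frac{1}{-25 + \sqrt{-634946}} = \frac{1}{-25 + i \sqrt{634946}}$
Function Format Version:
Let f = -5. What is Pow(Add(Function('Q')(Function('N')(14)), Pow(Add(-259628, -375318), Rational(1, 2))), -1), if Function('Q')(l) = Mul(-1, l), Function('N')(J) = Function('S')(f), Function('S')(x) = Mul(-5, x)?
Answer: Add(Rational(-25, 635571), Mul(Rational(-1, 635571), I, Pow(634946, Rational(1, 2)))) ≈ Add(-3.9335e-5, Mul(-0.0012537, I))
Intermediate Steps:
Function('N')(J) = 25 (Function('N')(J) = Mul(-5, -5) = 25)
Pow(Add(Function('Q')(Function('N')(14)), Pow(Add(-259628, -375318), Rational(1, 2))), -1) = Pow(Add(Mul(-1, 25), Pow(Add(-259628, -375318), Rational(1, 2))), -1) = Pow(Add(-25, Pow(-634946, Rational(1, 2))), -1) = Pow(Add(-25, Mul(I, Pow(634946, Rational(1, 2)))), -1)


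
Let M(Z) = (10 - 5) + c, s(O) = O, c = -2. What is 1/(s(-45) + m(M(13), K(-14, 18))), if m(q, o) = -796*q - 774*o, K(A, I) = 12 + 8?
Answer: -1/17913 ≈ -5.5825e-5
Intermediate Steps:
K(A, I) = 20
M(Z) = 3 (M(Z) = (10 - 5) - 2 = 5 - 2 = 3)
1/(s(-45) + m(M(13), K(-14, 18))) = 1/(-45 + (-796*3 - 774*20)) = 1/(-45 + (-2388 - 15480)) = 1/(-45 - 17868) = 1/(-17913) = -1/17913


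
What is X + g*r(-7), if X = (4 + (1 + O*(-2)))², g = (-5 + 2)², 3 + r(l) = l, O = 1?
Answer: -81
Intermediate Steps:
r(l) = -3 + l
g = 9 (g = (-3)² = 9)
X = 9 (X = (4 + (1 + 1*(-2)))² = (4 + (1 - 2))² = (4 - 1)² = 3² = 9)
X + g*r(-7) = 9 + 9*(-3 - 7) = 9 + 9*(-10) = 9 - 90 = -81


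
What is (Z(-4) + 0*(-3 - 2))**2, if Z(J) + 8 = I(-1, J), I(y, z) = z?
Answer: 144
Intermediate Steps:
Z(J) = -8 + J
(Z(-4) + 0*(-3 - 2))**2 = ((-8 - 4) + 0*(-3 - 2))**2 = (-12 + 0*(-5))**2 = (-12 + 0)**2 = (-12)**2 = 144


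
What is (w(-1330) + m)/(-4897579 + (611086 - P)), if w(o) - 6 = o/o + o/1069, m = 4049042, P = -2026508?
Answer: -4328432051/2415923965 ≈ -1.7916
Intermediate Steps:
w(o) = 7 + o/1069 (w(o) = 6 + (o/o + o/1069) = 6 + (1 + o*(1/1069)) = 6 + (1 + o/1069) = 7 + o/1069)
(w(-1330) + m)/(-4897579 + (611086 - P)) = ((7 + (1/1069)*(-1330)) + 4049042)/(-4897579 + (611086 - 1*(-2026508))) = ((7 - 1330/1069) + 4049042)/(-4897579 + (611086 + 2026508)) = (6153/1069 + 4049042)/(-4897579 + 2637594) = (4328432051/1069)/(-2259985) = (4328432051/1069)*(-1/2259985) = -4328432051/2415923965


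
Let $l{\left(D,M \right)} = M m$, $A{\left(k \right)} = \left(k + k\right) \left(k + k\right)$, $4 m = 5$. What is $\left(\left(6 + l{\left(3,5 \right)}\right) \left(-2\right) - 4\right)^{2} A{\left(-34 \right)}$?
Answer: $3755844$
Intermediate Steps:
$m = \frac{5}{4}$ ($m = \frac{1}{4} \cdot 5 = \frac{5}{4} \approx 1.25$)
$A{\left(k \right)} = 4 k^{2}$ ($A{\left(k \right)} = 2 k 2 k = 4 k^{2}$)
$l{\left(D,M \right)} = \frac{5 M}{4}$ ($l{\left(D,M \right)} = M \frac{5}{4} = \frac{5 M}{4}$)
$\left(\left(6 + l{\left(3,5 \right)}\right) \left(-2\right) - 4\right)^{2} A{\left(-34 \right)} = \left(\left(6 + \frac{5}{4} \cdot 5\right) \left(-2\right) - 4\right)^{2} \cdot 4 \left(-34\right)^{2} = \left(\left(6 + \frac{25}{4}\right) \left(-2\right) - 4\right)^{2} \cdot 4 \cdot 1156 = \left(\frac{49}{4} \left(-2\right) - 4\right)^{2} \cdot 4624 = \left(- \frac{49}{2} - 4\right)^{2} \cdot 4624 = \left(- \frac{57}{2}\right)^{2} \cdot 4624 = \frac{3249}{4} \cdot 4624 = 3755844$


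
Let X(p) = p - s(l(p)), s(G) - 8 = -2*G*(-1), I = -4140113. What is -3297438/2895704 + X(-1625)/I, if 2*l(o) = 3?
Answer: -6823514279375/5994270887276 ≈ -1.1383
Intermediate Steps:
l(o) = 3/2 (l(o) = (1/2)*3 = 3/2)
s(G) = 8 + 2*G (s(G) = 8 - 2*G*(-1) = 8 + 2*G)
X(p) = -11 + p (X(p) = p - (8 + 2*(3/2)) = p - (8 + 3) = p - 1*11 = p - 11 = -11 + p)
-3297438/2895704 + X(-1625)/I = -3297438/2895704 + (-11 - 1625)/(-4140113) = -3297438*1/2895704 - 1636*(-1/4140113) = -1648719/1447852 + 1636/4140113 = -6823514279375/5994270887276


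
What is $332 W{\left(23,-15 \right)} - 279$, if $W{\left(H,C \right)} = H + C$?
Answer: $2377$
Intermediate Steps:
$W{\left(H,C \right)} = C + H$
$332 W{\left(23,-15 \right)} - 279 = 332 \left(-15 + 23\right) - 279 = 332 \cdot 8 - 279 = 2656 - 279 = 2377$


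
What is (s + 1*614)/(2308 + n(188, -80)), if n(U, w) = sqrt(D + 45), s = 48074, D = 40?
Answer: 112371904/5326779 - 48688*sqrt(85)/5326779 ≈ 21.011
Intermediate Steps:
n(U, w) = sqrt(85) (n(U, w) = sqrt(40 + 45) = sqrt(85))
(s + 1*614)/(2308 + n(188, -80)) = (48074 + 1*614)/(2308 + sqrt(85)) = (48074 + 614)/(2308 + sqrt(85)) = 48688/(2308 + sqrt(85))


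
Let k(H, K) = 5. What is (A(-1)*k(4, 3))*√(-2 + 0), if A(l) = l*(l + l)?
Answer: 10*I*√2 ≈ 14.142*I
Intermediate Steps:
A(l) = 2*l² (A(l) = l*(2*l) = 2*l²)
(A(-1)*k(4, 3))*√(-2 + 0) = ((2*(-1)²)*5)*√(-2 + 0) = ((2*1)*5)*√(-2) = (2*5)*(I*√2) = 10*(I*√2) = 10*I*√2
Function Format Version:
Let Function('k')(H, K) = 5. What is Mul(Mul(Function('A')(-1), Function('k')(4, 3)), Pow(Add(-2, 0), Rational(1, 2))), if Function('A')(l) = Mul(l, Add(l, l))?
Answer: Mul(10, I, Pow(2, Rational(1, 2))) ≈ Mul(14.142, I)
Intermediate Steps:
Function('A')(l) = Mul(2, Pow(l, 2)) (Function('A')(l) = Mul(l, Mul(2, l)) = Mul(2, Pow(l, 2)))
Mul(Mul(Function('A')(-1), Function('k')(4, 3)), Pow(Add(-2, 0), Rational(1, 2))) = Mul(Mul(Mul(2, Pow(-1, 2)), 5), Pow(Add(-2, 0), Rational(1, 2))) = Mul(Mul(Mul(2, 1), 5), Pow(-2, Rational(1, 2))) = Mul(Mul(2, 5), Mul(I, Pow(2, Rational(1, 2)))) = Mul(10, Mul(I, Pow(2, Rational(1, 2)))) = Mul(10, I, Pow(2, Rational(1, 2)))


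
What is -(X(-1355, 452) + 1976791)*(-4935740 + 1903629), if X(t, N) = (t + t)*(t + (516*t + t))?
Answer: 5773438586066701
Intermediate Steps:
X(t, N) = 1036*t**2 (X(t, N) = (2*t)*(t + 517*t) = (2*t)*(518*t) = 1036*t**2)
-(X(-1355, 452) + 1976791)*(-4935740 + 1903629) = -(1036*(-1355)**2 + 1976791)*(-4935740 + 1903629) = -(1036*1836025 + 1976791)*(-3032111) = -(1902121900 + 1976791)*(-3032111) = -1904098691*(-3032111) = -1*(-5773438586066701) = 5773438586066701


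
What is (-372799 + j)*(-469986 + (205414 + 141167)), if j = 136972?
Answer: 29102230935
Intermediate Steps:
(-372799 + j)*(-469986 + (205414 + 141167)) = (-372799 + 136972)*(-469986 + (205414 + 141167)) = -235827*(-469986 + 346581) = -235827*(-123405) = 29102230935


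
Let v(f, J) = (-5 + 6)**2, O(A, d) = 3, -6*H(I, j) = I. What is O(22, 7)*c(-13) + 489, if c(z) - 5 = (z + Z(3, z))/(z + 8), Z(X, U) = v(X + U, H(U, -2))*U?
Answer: 2598/5 ≈ 519.60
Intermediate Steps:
H(I, j) = -I/6
v(f, J) = 1 (v(f, J) = 1**2 = 1)
Z(X, U) = U (Z(X, U) = 1*U = U)
c(z) = 5 + 2*z/(8 + z) (c(z) = 5 + (z + z)/(z + 8) = 5 + (2*z)/(8 + z) = 5 + 2*z/(8 + z))
O(22, 7)*c(-13) + 489 = 3*((40 + 7*(-13))/(8 - 13)) + 489 = 3*((40 - 91)/(-5)) + 489 = 3*(-1/5*(-51)) + 489 = 3*(51/5) + 489 = 153/5 + 489 = 2598/5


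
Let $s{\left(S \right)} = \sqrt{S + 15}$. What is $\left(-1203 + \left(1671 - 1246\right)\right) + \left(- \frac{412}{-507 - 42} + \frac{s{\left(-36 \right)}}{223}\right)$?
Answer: $- \frac{426710}{549} + \frac{i \sqrt{21}}{223} \approx -777.25 + 0.02055 i$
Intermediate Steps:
$s{\left(S \right)} = \sqrt{15 + S}$
$\left(-1203 + \left(1671 - 1246\right)\right) + \left(- \frac{412}{-507 - 42} + \frac{s{\left(-36 \right)}}{223}\right) = \left(-1203 + \left(1671 - 1246\right)\right) - \left(\frac{412}{-507 - 42} - \frac{\sqrt{15 - 36}}{223}\right) = \left(-1203 + 425\right) - \left(\frac{412}{-507 - 42} - \sqrt{-21} \cdot \frac{1}{223}\right) = -778 + \left(- \frac{412}{-549} + i \sqrt{21} \cdot \frac{1}{223}\right) = -778 + \left(\left(-412\right) \left(- \frac{1}{549}\right) + \frac{i \sqrt{21}}{223}\right) = -778 + \left(\frac{412}{549} + \frac{i \sqrt{21}}{223}\right) = - \frac{426710}{549} + \frac{i \sqrt{21}}{223}$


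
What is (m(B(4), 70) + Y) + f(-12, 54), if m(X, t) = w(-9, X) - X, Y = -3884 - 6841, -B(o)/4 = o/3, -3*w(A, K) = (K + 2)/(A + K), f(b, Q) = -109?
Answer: -465636/43 ≈ -10829.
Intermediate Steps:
w(A, K) = -(2 + K)/(3*(A + K)) (w(A, K) = -(K + 2)/(3*(A + K)) = -(2 + K)/(3*(A + K)))
B(o) = -4*o/3
Y = -10725
m(X, t) = -X + (-2 - X)/(3*(-9 + X)) (m(X, t) = (-2 - X)/(3*(-9 + X)) - X = -X + (-2 - X)/(3*(-9 + X)))
(m(B(4), 70) + Y) + f(-12, 54) = ((-2 - 3*(-4/3*4)**2 + 26*(-4/3*4))/(3*(-9 - 4/3*4)) - 10725) - 109 = ((-2 - 3*(-16/3)**2 + 26*(-16/3))/(3*(-9 - 16/3)) - 10725) - 109 = ((-2 - 3*256/9 - 416/3)/(3*(-43/3)) - 10725) - 109 = ((1/3)*(-3/43)*(-2 - 256/3 - 416/3) - 10725) - 109 = ((1/3)*(-3/43)*(-226) - 10725) - 109 = (226/43 - 10725) - 109 = -460949/43 - 109 = -465636/43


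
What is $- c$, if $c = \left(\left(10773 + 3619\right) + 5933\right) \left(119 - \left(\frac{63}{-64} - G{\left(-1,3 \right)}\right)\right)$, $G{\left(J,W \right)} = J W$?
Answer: $- \frac{152173275}{64} \approx -2.3777 \cdot 10^{6}$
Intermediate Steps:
$c = \frac{152173275}{64}$ ($c = \left(\left(10773 + 3619\right) + 5933\right) \left(119 - \left(\frac{63}{-64} - \left(-1\right) 3\right)\right) = \left(14392 + 5933\right) \left(119 - \left(63 \left(- \frac{1}{64}\right) - -3\right)\right) = 20325 \left(119 - \left(- \frac{63}{64} + 3\right)\right) = 20325 \left(119 - \frac{129}{64}\right) = 20325 \cdot \frac{7487}{64} = \frac{152173275}{64} \approx 2.3777 \cdot 10^{6}$)
$- c = \left(-1\right) \frac{152173275}{64} = - \frac{152173275}{64}$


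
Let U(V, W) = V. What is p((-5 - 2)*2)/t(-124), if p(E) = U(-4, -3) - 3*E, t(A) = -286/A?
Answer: 2356/143 ≈ 16.476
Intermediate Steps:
p(E) = -4 - 3*E
p((-5 - 2)*2)/t(-124) = (-4 - 3*(-5 - 2)*2)/((-286/(-124))) = (-4 - (-21)*2)/((-286*(-1/124))) = (-4 - 3*(-14))/(143/62) = (-4 + 42)*(62/143) = 38*(62/143) = 2356/143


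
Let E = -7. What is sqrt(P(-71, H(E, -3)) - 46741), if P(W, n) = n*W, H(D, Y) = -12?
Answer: I*sqrt(45889) ≈ 214.22*I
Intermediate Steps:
P(W, n) = W*n
sqrt(P(-71, H(E, -3)) - 46741) = sqrt(-71*(-12) - 46741) = sqrt(852 - 46741) = sqrt(-45889) = I*sqrt(45889)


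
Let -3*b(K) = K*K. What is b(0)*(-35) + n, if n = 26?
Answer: 26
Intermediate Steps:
b(K) = -K**2/3 (b(K) = -K*K/3 = -K**2/3)
b(0)*(-35) + n = -1/3*0**2*(-35) + 26 = -1/3*0*(-35) + 26 = 0*(-35) + 26 = 0 + 26 = 26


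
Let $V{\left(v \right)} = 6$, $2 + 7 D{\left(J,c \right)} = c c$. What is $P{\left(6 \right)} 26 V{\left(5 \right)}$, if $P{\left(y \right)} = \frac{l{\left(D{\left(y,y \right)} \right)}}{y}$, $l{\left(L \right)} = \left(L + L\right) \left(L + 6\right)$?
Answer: $\frac{134368}{49} \approx 2742.2$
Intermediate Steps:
$D{\left(J,c \right)} = - \frac{2}{7} + \frac{c^{2}}{7}$ ($D{\left(J,c \right)} = - \frac{2}{7} + \frac{c c}{7} = - \frac{2}{7} + \frac{c^{2}}{7}$)
$l{\left(L \right)} = 2 L \left(6 + L\right)$
$P{\left(y \right)} = \frac{2 \left(- \frac{2}{7} + \frac{y^{2}}{7}\right) \left(\frac{40}{7} + \frac{y^{2}}{7}\right)}{y}$ ($P{\left(y \right)} = \frac{2 \left(- \frac{2}{7} + \frac{y^{2}}{7}\right) \left(6 + \left(- \frac{2}{7} + \frac{y^{2}}{7}\right)\right)}{y} = \frac{2 \left(- \frac{2}{7} + \frac{y^{2}}{7}\right) \left(\frac{40}{7} + \frac{y^{2}}{7}\right)}{y}$)
$P{\left(6 \right)} 26 V{\left(5 \right)} = \frac{2 \left(-2 + 6^{2}\right) \left(40 + 6^{2}\right)}{49 \cdot 6} \cdot 26 \cdot 6 = \frac{2}{49} \cdot \frac{1}{6} \left(-2 + 36\right) \left(40 + 36\right) 26 \cdot 6 = \frac{2}{49} \cdot \frac{1}{6} \cdot 34 \cdot 76 \cdot 26 \cdot 6 = \frac{2584}{147} \cdot 26 \cdot 6 = \frac{67184}{147} \cdot 6 = \frac{134368}{49}$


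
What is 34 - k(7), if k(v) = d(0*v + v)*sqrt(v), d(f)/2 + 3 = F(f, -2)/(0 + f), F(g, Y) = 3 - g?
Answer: 34 + 50*sqrt(7)/7 ≈ 52.898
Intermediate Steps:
d(f) = -6 + 2*(3 - f)/f (d(f) = -6 + 2*((3 - f)/(0 + f)) = -6 + 2*((3 - f)/f) = -6 + 2*(3 - f)/f)
k(v) = sqrt(v)*(-8 + 6/v) (k(v) = (-8 + 6/(0*v + v))*sqrt(v) = (-8 + 6/(0 + v))*sqrt(v) = (-8 + 6/v)*sqrt(v) = sqrt(v)*(-8 + 6/v))
34 - k(7) = 34 - 2*(3 - 4*7)/sqrt(7) = 34 - 2*sqrt(7)/7*(3 - 28) = 34 - 2*sqrt(7)/7*(-25) = 34 - (-50)*sqrt(7)/7 = 34 + 50*sqrt(7)/7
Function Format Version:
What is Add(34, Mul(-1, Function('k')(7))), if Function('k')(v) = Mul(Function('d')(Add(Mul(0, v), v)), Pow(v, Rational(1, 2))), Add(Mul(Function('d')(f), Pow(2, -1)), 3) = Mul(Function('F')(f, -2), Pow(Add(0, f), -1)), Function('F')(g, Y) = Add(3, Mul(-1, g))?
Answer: Add(34, Mul(Rational(50, 7), Pow(7, Rational(1, 2)))) ≈ 52.898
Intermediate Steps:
Function('d')(f) = Add(-6, Mul(2, Pow(f, -1), Add(3, Mul(-1, f)))) (Function('d')(f) = Add(-6, Mul(2, Mul(Add(3, Mul(-1, f)), Pow(Add(0, f), -1)))) = Add(-6, Mul(2, Mul(Add(3, Mul(-1, f)), Pow(f, -1)))) = Add(-6, Mul(2, Mul(Pow(f, -1), Add(3, Mul(-1, f))))) = Add(-6, Mul(2, Pow(f, -1), Add(3, Mul(-1, f)))))
Function('k')(v) = Mul(Pow(v, Rational(1, 2)), Add(-8, Mul(6, Pow(v, -1)))) (Function('k')(v) = Mul(Add(-8, Mul(6, Pow(Add(Mul(0, v), v), -1))), Pow(v, Rational(1, 2))) = Mul(Add(-8, Mul(6, Pow(Add(0, v), -1))), Pow(v, Rational(1, 2))) = Mul(Add(-8, Mul(6, Pow(v, -1))), Pow(v, Rational(1, 2))) = Mul(Pow(v, Rational(1, 2)), Add(-8, Mul(6, Pow(v, -1)))))
Add(34, Mul(-1, Function('k')(7))) = Add(34, Mul(-1, Mul(2, Pow(7, Rational(-1, 2)), Add(3, Mul(-4, 7))))) = Add(34, Mul(-1, Mul(2, Mul(Rational(1, 7), Pow(7, Rational(1, 2))), Add(3, -28)))) = Add(34, Mul(-1, Mul(2, Mul(Rational(1, 7), Pow(7, Rational(1, 2))), -25))) = Add(34, Mul(-1, Mul(Rational(-50, 7), Pow(7, Rational(1, 2))))) = Add(34, Mul(Rational(50, 7), Pow(7, Rational(1, 2))))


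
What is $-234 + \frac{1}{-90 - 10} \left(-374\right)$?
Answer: $- \frac{11513}{50} \approx -230.26$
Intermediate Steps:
$-234 + \frac{1}{-90 - 10} \left(-374\right) = -234 + \frac{1}{-100} \left(-374\right) = -234 - - \frac{187}{50} = -234 + \frac{187}{50} = - \frac{11513}{50}$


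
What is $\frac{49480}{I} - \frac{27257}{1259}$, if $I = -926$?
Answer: $- \frac{43767651}{582917} \approx -75.084$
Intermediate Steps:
$\frac{49480}{I} - \frac{27257}{1259} = \frac{49480}{-926} - \frac{27257}{1259} = 49480 \left(- \frac{1}{926}\right) - \frac{27257}{1259} = - \frac{24740}{463} - \frac{27257}{1259} = - \frac{43767651}{582917}$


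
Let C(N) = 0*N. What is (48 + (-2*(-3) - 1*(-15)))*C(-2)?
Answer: 0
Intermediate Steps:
C(N) = 0
(48 + (-2*(-3) - 1*(-15)))*C(-2) = (48 + (-2*(-3) - 1*(-15)))*0 = (48 + (6 + 15))*0 = (48 + 21)*0 = 69*0 = 0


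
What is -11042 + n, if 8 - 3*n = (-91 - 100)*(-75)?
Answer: -47443/3 ≈ -15814.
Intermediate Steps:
n = -14317/3 (n = 8/3 - (-91 - 100)*(-75)/3 = 8/3 - (-191)*(-75)/3 = 8/3 - ⅓*14325 = 8/3 - 4775 = -14317/3 ≈ -4772.3)
-11042 + n = -11042 - 14317/3 = -47443/3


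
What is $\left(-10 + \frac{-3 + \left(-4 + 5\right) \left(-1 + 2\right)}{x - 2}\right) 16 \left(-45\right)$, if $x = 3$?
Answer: $8640$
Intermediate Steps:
$\left(-10 + \frac{-3 + \left(-4 + 5\right) \left(-1 + 2\right)}{x - 2}\right) 16 \left(-45\right) = \left(-10 + \frac{-3 + \left(-4 + 5\right) \left(-1 + 2\right)}{3 - 2}\right) 16 \left(-45\right) = \left(-10 + \frac{-3 + 1 \cdot 1}{1}\right) 16 \left(-45\right) = \left(-10 + \left(-3 + 1\right) 1\right) 16 \left(-45\right) = \left(-10 - 2\right) 16 \left(-45\right) = \left(-12\right) 16 \left(-45\right) = \left(-192\right) \left(-45\right) = 8640$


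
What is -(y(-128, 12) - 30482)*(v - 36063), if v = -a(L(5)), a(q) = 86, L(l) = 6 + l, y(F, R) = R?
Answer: -1101460030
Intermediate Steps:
v = -86 (v = -1*86 = -86)
-(y(-128, 12) - 30482)*(v - 36063) = -(12 - 30482)*(-86 - 36063) = -(-30470)*(-36149) = -1*1101460030 = -1101460030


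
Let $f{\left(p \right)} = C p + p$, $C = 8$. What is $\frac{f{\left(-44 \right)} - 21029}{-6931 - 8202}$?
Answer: $\frac{21425}{15133} \approx 1.4158$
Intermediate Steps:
$f{\left(p \right)} = 9 p$ ($f{\left(p \right)} = 8 p + p = 9 p$)
$\frac{f{\left(-44 \right)} - 21029}{-6931 - 8202} = \frac{9 \left(-44\right) - 21029}{-6931 - 8202} = \frac{-396 - 21029}{-15133} = \left(-21425\right) \left(- \frac{1}{15133}\right) = \frac{21425}{15133}$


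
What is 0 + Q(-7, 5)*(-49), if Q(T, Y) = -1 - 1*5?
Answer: 294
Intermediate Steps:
Q(T, Y) = -6 (Q(T, Y) = -1 - 5 = -6)
0 + Q(-7, 5)*(-49) = 0 - 6*(-49) = 0 + 294 = 294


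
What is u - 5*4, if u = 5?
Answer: -15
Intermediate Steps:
u - 5*4 = 5 - 5*4 = 5 - 20 = -15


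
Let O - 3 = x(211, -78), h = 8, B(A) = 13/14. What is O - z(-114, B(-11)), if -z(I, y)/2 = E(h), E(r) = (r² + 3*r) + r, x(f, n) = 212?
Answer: 407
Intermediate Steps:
B(A) = 13/14 (B(A) = 13*(1/14) = 13/14)
O = 215 (O = 3 + 212 = 215)
E(r) = r² + 4*r
z(I, y) = -192 (z(I, y) = -16*(4 + 8) = -16*12 = -2*96 = -192)
O - z(-114, B(-11)) = 215 - 1*(-192) = 215 + 192 = 407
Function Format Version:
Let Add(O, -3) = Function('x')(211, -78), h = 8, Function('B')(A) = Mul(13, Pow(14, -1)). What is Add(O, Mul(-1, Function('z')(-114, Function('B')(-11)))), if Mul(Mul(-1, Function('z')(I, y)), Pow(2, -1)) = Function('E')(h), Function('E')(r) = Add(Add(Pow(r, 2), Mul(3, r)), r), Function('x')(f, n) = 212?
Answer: 407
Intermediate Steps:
Function('B')(A) = Rational(13, 14) (Function('B')(A) = Mul(13, Rational(1, 14)) = Rational(13, 14))
O = 215 (O = Add(3, 212) = 215)
Function('E')(r) = Add(Pow(r, 2), Mul(4, r))
Function('z')(I, y) = -192 (Function('z')(I, y) = Mul(-2, Mul(8, Add(4, 8))) = Mul(-2, Mul(8, 12)) = Mul(-2, 96) = -192)
Add(O, Mul(-1, Function('z')(-114, Function('B')(-11)))) = Add(215, Mul(-1, -192)) = Add(215, 192) = 407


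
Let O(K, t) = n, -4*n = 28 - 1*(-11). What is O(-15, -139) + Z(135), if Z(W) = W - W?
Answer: -39/4 ≈ -9.7500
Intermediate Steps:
n = -39/4 (n = -(28 - 1*(-11))/4 = -(28 + 11)/4 = -1/4*39 = -39/4 ≈ -9.7500)
O(K, t) = -39/4
Z(W) = 0
O(-15, -139) + Z(135) = -39/4 + 0 = -39/4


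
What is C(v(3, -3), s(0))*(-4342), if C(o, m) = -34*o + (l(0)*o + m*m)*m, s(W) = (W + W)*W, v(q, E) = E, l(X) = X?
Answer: -442884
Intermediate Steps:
s(W) = 2*W² (s(W) = (2*W)*W = 2*W²)
C(o, m) = m³ - 34*o (C(o, m) = -34*o + (0*o + m*m)*m = -34*o + (0 + m²)*m = -34*o + m²*m = -34*o + m³ = m³ - 34*o)
C(v(3, -3), s(0))*(-4342) = ((2*0²)³ - 34*(-3))*(-4342) = ((2*0)³ + 102)*(-4342) = (0³ + 102)*(-4342) = (0 + 102)*(-4342) = 102*(-4342) = -442884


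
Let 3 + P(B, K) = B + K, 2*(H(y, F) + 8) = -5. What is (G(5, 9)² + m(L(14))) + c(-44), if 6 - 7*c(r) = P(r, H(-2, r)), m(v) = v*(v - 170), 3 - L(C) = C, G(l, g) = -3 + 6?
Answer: 28127/14 ≈ 2009.1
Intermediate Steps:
G(l, g) = 3
H(y, F) = -21/2 (H(y, F) = -8 + (½)*(-5) = -8 - 5/2 = -21/2)
P(B, K) = -3 + B + K (P(B, K) = -3 + (B + K) = -3 + B + K)
L(C) = 3 - C
m(v) = v*(-170 + v)
c(r) = 39/14 - r/7 (c(r) = 6/7 - (-3 + r - 21/2)/7 = 6/7 - (-27/2 + r)/7 = 6/7 + (27/14 - r/7) = 39/14 - r/7)
(G(5, 9)² + m(L(14))) + c(-44) = (3² + (3 - 1*14)*(-170 + (3 - 1*14))) + (39/14 - ⅐*(-44)) = (9 + (3 - 14)*(-170 + (3 - 14))) + (39/14 + 44/7) = (9 - 11*(-170 - 11)) + 127/14 = (9 - 11*(-181)) + 127/14 = (9 + 1991) + 127/14 = 2000 + 127/14 = 28127/14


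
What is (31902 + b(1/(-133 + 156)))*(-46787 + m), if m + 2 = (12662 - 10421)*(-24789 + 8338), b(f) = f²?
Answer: -622957757723320/529 ≈ -1.1776e+12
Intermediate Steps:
m = -36866693 (m = -2 + (12662 - 10421)*(-24789 + 8338) = -2 + 2241*(-16451) = -2 - 36866691 = -36866693)
(31902 + b(1/(-133 + 156)))*(-46787 + m) = (31902 + (1/(-133 + 156))²)*(-46787 - 36866693) = (31902 + (1/23)²)*(-36913480) = (31902 + 1/529)*(-36913480) = (16876159/529)*(-36913480) = -622957757723320/529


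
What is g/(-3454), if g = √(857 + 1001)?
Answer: -√1858/3454 ≈ -0.012480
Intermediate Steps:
g = √1858 ≈ 43.104
g/(-3454) = √1858/(-3454) = √1858*(-1/3454) = -√1858/3454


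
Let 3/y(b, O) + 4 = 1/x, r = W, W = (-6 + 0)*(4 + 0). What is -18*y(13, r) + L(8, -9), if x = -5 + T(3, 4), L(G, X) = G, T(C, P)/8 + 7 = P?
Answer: 278/13 ≈ 21.385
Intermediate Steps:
T(C, P) = -56 + 8*P
x = -29 (x = -5 + (-56 + 8*4) = -5 + (-56 + 32) = -5 - 24 = -29)
W = -24 (W = -6*4 = -24)
r = -24
y(b, O) = -29/39 (y(b, O) = 3/(-4 + 1/(-29)) = 3/(-4 - 1/29) = 3/(-117/29) = 3*(-29/117) = -29/39)
-18*y(13, r) + L(8, -9) = -18*(-29/39) + 8 = 174/13 + 8 = 278/13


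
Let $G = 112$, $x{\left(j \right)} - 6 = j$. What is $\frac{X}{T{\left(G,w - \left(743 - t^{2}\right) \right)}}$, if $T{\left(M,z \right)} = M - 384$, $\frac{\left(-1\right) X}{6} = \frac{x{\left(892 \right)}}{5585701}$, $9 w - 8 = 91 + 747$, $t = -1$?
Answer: $\frac{1347}{379827668} \approx 3.5463 \cdot 10^{-6}$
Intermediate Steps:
$x{\left(j \right)} = 6 + j$
$w = 94$ ($w = \frac{8}{9} + \frac{91 + 747}{9} = \frac{8}{9} + \frac{1}{9} \cdot 838 = \frac{8}{9} + \frac{838}{9} = 94$)
$X = - \frac{5388}{5585701}$ ($X = - 6 \frac{6 + 892}{5585701} = - 6 \cdot 898 \cdot \frac{1}{5585701} = \left(-6\right) \frac{898}{5585701} = - \frac{5388}{5585701} \approx -0.00096461$)
$T{\left(M,z \right)} = -384 + M$
$\frac{X}{T{\left(G,w - \left(743 - t^{2}\right) \right)}} = - \frac{5388}{5585701 \left(-384 + 112\right)} = - \frac{5388}{5585701 \left(-272\right)} = \left(- \frac{5388}{5585701}\right) \left(- \frac{1}{272}\right) = \frac{1347}{379827668}$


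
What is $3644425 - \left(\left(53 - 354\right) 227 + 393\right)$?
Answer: $3712359$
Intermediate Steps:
$3644425 - \left(\left(53 - 354\right) 227 + 393\right) = 3644425 - \left(\left(-301\right) 227 + 393\right) = 3644425 - \left(-68327 + 393\right) = 3644425 - -67934 = 3644425 + 67934 = 3712359$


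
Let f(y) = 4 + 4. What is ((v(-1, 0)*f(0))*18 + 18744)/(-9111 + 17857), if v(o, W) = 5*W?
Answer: 9372/4373 ≈ 2.1432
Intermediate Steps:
f(y) = 8
((v(-1, 0)*f(0))*18 + 18744)/(-9111 + 17857) = (((5*0)*8)*18 + 18744)/(-9111 + 17857) = ((0*8)*18 + 18744)/8746 = (0*18 + 18744)*(1/8746) = (0 + 18744)*(1/8746) = 18744*(1/8746) = 9372/4373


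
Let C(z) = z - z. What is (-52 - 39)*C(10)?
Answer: 0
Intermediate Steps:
C(z) = 0
(-52 - 39)*C(10) = (-52 - 39)*0 = -91*0 = 0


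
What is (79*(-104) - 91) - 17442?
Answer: -25749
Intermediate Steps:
(79*(-104) - 91) - 17442 = (-8216 - 91) - 17442 = -8307 - 17442 = -25749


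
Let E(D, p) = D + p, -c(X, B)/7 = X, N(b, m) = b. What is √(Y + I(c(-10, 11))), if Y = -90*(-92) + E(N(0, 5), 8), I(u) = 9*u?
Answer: 7*√182 ≈ 94.435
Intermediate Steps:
c(X, B) = -7*X
Y = 8288 (Y = -90*(-92) + (0 + 8) = 8280 + 8 = 8288)
√(Y + I(c(-10, 11))) = √(8288 + 9*(-7*(-10))) = √(8288 + 9*70) = √(8288 + 630) = √8918 = 7*√182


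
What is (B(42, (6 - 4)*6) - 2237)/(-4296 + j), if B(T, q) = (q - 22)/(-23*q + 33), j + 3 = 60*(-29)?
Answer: 543581/1467477 ≈ 0.37042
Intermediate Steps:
j = -1743 (j = -3 + 60*(-29) = -3 - 1740 = -1743)
B(T, q) = (-22 + q)/(33 - 23*q)
(B(42, (6 - 4)*6) - 2237)/(-4296 + j) = ((22 - (6 - 4)*6)/(-33 + 23*((6 - 4)*6)) - 2237)/(-4296 - 1743) = ((22 - 2*6)/(-33 + 23*(2*6)) - 2237)/(-6039) = ((22 - 1*12)/(-33 + 23*12) - 2237)*(-1/6039) = ((22 - 12)/(-33 + 276) - 2237)*(-1/6039) = (10/243 - 2237)*(-1/6039) = -543581/243*(-1/6039) = 543581/1467477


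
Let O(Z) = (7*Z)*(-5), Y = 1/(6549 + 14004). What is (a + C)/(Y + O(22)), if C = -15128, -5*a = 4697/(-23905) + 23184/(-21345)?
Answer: 7554661087020879/384531154984525 ≈ 19.646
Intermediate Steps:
a = 6233057/24297725 (a = -(4697/(-23905) + 23184/(-21345))/5 = -(4697*(-1/23905) + 23184*(-1/21345))/5 = -(-671/3415 - 7728/7115)/5 = -1/5*(-6233057/4859545) = 6233057/24297725 ≈ 0.25653)
Y = 1/20553 ≈ 4.8655e-5
O(Z) = -35*Z
(a + C)/(Y + O(22)) = (6233057/24297725 - 15128)/(1/20553 - 35*22) = -367569750743/(24297725*(1/20553 - 770)) = -367569750743/(24297725*(-15825809/20553)) = -367569750743/24297725*(-20553/15825809) = 7554661087020879/384531154984525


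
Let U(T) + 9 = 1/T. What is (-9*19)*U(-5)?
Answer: 7866/5 ≈ 1573.2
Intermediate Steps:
U(T) = -9 + 1/T
(-9*19)*U(-5) = (-9*19)*(-9 + 1/(-5)) = -171*(-9 - ⅕) = -171*(-46/5) = 7866/5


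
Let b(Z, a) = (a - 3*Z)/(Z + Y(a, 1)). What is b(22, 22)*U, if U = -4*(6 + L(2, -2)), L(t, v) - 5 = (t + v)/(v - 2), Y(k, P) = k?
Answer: 44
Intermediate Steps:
L(t, v) = 5 + (t + v)/(-2 + v) (L(t, v) = 5 + (t + v)/(v - 2) = 5 + (t + v)/(-2 + v))
b(Z, a) = (a - 3*Z)/(Z + a)
U = -44 (U = -4*(6 + (-10 + 2 + 6*(-2))/(-2 - 2)) = -4*(6 + (-10 + 2 - 12)/(-4)) = -4*(6 - 1/4*(-20)) = -4*(6 + 5) = -4*11 = -44)
b(22, 22)*U = ((22 - 3*22)/(22 + 22))*(-44) = ((22 - 66)/44)*(-44) = ((1/44)*(-44))*(-44) = -1*(-44) = 44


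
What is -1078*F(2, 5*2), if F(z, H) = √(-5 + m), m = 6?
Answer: -1078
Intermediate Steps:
F(z, H) = 1 (F(z, H) = √(-5 + 6) = √1 = 1)
-1078*F(2, 5*2) = -1078*1 = -1078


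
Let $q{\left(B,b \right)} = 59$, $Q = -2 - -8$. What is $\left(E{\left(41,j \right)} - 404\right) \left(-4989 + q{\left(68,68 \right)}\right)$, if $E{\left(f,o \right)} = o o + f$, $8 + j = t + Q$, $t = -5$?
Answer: $1548020$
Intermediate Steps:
$Q = 6$ ($Q = -2 + 8 = 6$)
$j = -7$ ($j = -8 + \left(-5 + 6\right) = -8 + 1 = -7$)
$E{\left(f,o \right)} = f + o^{2}$ ($E{\left(f,o \right)} = o^{2} + f = f + o^{2}$)
$\left(E{\left(41,j \right)} - 404\right) \left(-4989 + q{\left(68,68 \right)}\right) = \left(\left(41 + \left(-7\right)^{2}\right) - 404\right) \left(-4989 + 59\right) = \left(\left(41 + 49\right) - 404\right) \left(-4930\right) = \left(90 - 404\right) \left(-4930\right) = \left(-314\right) \left(-4930\right) = 1548020$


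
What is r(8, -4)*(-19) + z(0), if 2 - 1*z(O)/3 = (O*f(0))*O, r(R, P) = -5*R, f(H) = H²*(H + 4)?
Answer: 766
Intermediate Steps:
f(H) = H²*(4 + H)
z(O) = 6 (z(O) = 6 - 3*O*(0²*(4 + 0))*O = 6 - 3*O*(0*4)*O = 6 - 3*O*0*O = 6 - 0*O = 6 - 3*0 = 6 + 0 = 6)
r(8, -4)*(-19) + z(0) = -5*8*(-19) + 6 = -40*(-19) + 6 = 760 + 6 = 766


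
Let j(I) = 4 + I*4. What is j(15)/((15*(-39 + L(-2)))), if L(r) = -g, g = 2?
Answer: -64/615 ≈ -0.10407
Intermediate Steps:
L(r) = -2 (L(r) = -1*2 = -2)
j(I) = 4 + 4*I
j(15)/((15*(-39 + L(-2)))) = (4 + 4*15)/((15*(-39 - 2))) = (4 + 60)/((15*(-41))) = 64/(-615) = 64*(-1/615) = -64/615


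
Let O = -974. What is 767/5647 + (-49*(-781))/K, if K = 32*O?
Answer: -192199187/176005696 ≈ -1.0920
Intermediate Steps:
K = -31168 (K = 32*(-974) = -31168)
767/5647 + (-49*(-781))/K = 767/5647 - 49*(-781)/(-31168) = 767*(1/5647) + 38269*(-1/31168) = 767/5647 - 38269/31168 = -192199187/176005696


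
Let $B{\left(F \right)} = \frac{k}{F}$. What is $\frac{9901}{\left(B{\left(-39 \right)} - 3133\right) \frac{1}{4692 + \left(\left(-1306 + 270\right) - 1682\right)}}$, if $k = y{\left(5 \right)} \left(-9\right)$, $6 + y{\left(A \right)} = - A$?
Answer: $- \frac{127039731}{20381} \approx -6233.2$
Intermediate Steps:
$y{\left(A \right)} = -6 - A$
$k = 99$ ($k = \left(-6 - 5\right) \left(-9\right) = \left(-11\right) \left(-9\right) = 99$)
$B{\left(F \right)} = \frac{99}{F}$
$\frac{9901}{\left(B{\left(-39 \right)} - 3133\right) \frac{1}{4692 + \left(\left(-1306 + 270\right) - 1682\right)}} = \frac{9901}{\left(\frac{99}{-39} - 3133\right) \frac{1}{4692 + \left(\left(-1306 + 270\right) - 1682\right)}} = \frac{9901}{\left(99 \left(- \frac{1}{39}\right) - 3133\right) \frac{1}{4692 - 2718}} = \frac{9901}{\left(- \frac{33}{13} - 3133\right) \frac{1}{4692 - 2718}} = \frac{9901}{\left(- \frac{40762}{13}\right) \frac{1}{1974}} = \frac{9901}{- \frac{20381}{12831}} = 9901 \left(- \frac{12831}{20381}\right) = - \frac{127039731}{20381}$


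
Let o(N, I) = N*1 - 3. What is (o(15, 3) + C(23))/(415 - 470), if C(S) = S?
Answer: -7/11 ≈ -0.63636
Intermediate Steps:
o(N, I) = -3 + N (o(N, I) = N - 3 = -3 + N)
(o(15, 3) + C(23))/(415 - 470) = ((-3 + 15) + 23)/(415 - 470) = (12 + 23)/(-55) = 35*(-1/55) = -7/11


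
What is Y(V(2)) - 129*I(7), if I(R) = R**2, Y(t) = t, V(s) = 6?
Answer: -6315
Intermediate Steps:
Y(V(2)) - 129*I(7) = 6 - 129*7**2 = 6 - 129*49 = 6 - 6321 = -6315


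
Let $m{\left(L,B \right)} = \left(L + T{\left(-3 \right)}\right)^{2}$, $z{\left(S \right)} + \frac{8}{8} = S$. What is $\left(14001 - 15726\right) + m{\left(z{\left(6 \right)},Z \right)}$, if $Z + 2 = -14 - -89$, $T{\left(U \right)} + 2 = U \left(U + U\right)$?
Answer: $-1284$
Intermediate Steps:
$T{\left(U \right)} = -2 + 2 U^{2}$ ($T{\left(U \right)} = -2 + U \left(U + U\right) = -2 + U 2 U = -2 + 2 U^{2}$)
$z{\left(S \right)} = -1 + S$
$Z = 73$ ($Z = -2 - -75 = -2 + \left(-14 + 89\right) = -2 + 75 = 73$)
$m{\left(L,B \right)} = \left(16 + L\right)^{2}$ ($m{\left(L,B \right)} = \left(L - \left(2 - 2 \left(-3\right)^{2}\right)\right)^{2} = \left(L + \left(-2 + 2 \cdot 9\right)\right)^{2} = \left(L + \left(-2 + 18\right)\right)^{2} = \left(L + 16\right)^{2} = \left(16 + L\right)^{2}$)
$\left(14001 - 15726\right) + m{\left(z{\left(6 \right)},Z \right)} = \left(14001 - 15726\right) + \left(16 + \left(-1 + 6\right)\right)^{2} = -1725 + \left(16 + 5\right)^{2} = -1725 + 21^{2} = -1725 + 441 = -1284$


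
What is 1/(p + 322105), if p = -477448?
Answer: -1/155343 ≈ -6.4374e-6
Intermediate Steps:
1/(p + 322105) = 1/(-477448 + 322105) = 1/(-155343) = -1/155343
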